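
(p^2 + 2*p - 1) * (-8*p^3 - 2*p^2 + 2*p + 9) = -8*p^5 - 18*p^4 + 6*p^3 + 15*p^2 + 16*p - 9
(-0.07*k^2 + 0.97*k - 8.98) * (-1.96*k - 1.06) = 0.1372*k^3 - 1.827*k^2 + 16.5726*k + 9.5188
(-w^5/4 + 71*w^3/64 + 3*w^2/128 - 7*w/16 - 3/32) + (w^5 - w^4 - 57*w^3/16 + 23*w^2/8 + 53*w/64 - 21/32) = 3*w^5/4 - w^4 - 157*w^3/64 + 371*w^2/128 + 25*w/64 - 3/4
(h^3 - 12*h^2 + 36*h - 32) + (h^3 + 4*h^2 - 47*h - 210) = 2*h^3 - 8*h^2 - 11*h - 242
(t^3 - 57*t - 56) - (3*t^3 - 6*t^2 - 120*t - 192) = -2*t^3 + 6*t^2 + 63*t + 136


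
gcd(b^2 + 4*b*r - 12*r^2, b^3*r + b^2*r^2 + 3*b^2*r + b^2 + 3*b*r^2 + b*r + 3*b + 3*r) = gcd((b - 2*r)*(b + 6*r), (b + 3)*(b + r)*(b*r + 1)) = 1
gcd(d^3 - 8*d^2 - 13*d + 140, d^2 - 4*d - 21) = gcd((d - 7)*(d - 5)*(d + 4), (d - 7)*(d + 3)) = d - 7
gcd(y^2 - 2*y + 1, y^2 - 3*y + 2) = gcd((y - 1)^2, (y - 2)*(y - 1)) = y - 1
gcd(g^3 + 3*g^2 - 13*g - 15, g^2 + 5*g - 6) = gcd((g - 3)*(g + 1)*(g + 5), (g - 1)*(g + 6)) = 1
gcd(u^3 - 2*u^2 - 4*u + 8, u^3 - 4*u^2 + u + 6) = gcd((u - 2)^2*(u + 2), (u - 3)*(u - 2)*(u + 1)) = u - 2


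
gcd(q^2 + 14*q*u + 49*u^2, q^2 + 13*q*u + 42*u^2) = q + 7*u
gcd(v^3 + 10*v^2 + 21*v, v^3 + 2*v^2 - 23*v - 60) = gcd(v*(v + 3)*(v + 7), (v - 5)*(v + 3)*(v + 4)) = v + 3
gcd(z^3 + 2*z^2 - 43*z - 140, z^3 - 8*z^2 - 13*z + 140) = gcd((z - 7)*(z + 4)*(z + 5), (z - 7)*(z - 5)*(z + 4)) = z^2 - 3*z - 28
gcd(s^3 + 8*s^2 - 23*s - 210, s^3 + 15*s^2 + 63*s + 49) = s + 7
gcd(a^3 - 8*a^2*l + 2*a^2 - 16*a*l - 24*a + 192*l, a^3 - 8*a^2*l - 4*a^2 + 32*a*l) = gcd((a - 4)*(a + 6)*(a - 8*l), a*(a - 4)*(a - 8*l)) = a^2 - 8*a*l - 4*a + 32*l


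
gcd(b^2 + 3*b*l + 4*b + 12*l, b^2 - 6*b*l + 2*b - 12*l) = 1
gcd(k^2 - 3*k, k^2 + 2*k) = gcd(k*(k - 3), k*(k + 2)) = k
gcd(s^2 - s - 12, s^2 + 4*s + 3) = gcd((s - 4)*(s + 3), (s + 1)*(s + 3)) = s + 3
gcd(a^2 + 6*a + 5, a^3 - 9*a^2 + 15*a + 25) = a + 1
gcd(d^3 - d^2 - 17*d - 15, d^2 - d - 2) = d + 1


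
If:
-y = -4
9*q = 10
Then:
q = 10/9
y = 4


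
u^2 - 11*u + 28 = (u - 7)*(u - 4)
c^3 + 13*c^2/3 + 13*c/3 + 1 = (c + 1/3)*(c + 1)*(c + 3)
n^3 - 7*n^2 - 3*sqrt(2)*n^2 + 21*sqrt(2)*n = n*(n - 7)*(n - 3*sqrt(2))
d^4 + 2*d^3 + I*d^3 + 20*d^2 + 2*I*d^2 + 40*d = d*(d + 2)*(d - 4*I)*(d + 5*I)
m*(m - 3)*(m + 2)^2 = m^4 + m^3 - 8*m^2 - 12*m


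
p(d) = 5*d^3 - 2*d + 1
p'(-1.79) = 46.06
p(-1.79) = -24.10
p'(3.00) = 133.00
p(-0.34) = 1.48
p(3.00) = 130.00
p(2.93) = 120.91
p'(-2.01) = 58.60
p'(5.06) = 382.05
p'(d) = 15*d^2 - 2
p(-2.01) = -35.58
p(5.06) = 638.65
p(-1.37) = -9.12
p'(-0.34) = -0.27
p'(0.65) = 4.34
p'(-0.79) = 7.36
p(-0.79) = 0.11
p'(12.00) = 2158.00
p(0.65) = 1.07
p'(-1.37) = 26.15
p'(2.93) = 126.77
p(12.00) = 8617.00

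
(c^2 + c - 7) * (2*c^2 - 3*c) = 2*c^4 - c^3 - 17*c^2 + 21*c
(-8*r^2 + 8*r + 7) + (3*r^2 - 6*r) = -5*r^2 + 2*r + 7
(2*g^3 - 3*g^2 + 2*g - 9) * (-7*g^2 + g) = -14*g^5 + 23*g^4 - 17*g^3 + 65*g^2 - 9*g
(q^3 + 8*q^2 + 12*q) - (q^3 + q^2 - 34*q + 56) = 7*q^2 + 46*q - 56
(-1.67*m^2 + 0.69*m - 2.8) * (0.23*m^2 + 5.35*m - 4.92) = -0.3841*m^4 - 8.7758*m^3 + 11.2639*m^2 - 18.3748*m + 13.776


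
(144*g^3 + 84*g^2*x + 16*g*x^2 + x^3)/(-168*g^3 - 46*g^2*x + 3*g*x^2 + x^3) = (6*g + x)/(-7*g + x)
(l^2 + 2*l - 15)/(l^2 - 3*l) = (l + 5)/l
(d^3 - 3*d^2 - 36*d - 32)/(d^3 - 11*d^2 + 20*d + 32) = (d + 4)/(d - 4)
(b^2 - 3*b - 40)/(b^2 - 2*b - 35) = (b - 8)/(b - 7)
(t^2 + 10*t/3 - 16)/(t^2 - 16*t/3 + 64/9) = 3*(t + 6)/(3*t - 8)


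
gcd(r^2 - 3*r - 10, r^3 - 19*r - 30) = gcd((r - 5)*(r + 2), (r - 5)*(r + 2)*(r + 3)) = r^2 - 3*r - 10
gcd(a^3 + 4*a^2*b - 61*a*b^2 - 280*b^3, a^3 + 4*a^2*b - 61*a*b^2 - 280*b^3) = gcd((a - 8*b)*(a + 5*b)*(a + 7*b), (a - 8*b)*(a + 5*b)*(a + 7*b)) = a^3 + 4*a^2*b - 61*a*b^2 - 280*b^3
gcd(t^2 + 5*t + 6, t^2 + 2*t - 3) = t + 3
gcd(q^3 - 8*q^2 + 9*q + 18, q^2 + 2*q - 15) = q - 3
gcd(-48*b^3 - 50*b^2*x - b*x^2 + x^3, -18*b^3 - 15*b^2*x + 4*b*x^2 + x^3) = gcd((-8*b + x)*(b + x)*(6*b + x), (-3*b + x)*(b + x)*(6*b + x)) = 6*b^2 + 7*b*x + x^2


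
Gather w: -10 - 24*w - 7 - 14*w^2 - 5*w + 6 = -14*w^2 - 29*w - 11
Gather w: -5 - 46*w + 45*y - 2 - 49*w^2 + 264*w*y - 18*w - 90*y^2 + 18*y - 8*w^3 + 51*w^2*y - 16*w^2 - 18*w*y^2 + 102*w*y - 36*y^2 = -8*w^3 + w^2*(51*y - 65) + w*(-18*y^2 + 366*y - 64) - 126*y^2 + 63*y - 7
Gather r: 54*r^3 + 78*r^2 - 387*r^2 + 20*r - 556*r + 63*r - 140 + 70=54*r^3 - 309*r^2 - 473*r - 70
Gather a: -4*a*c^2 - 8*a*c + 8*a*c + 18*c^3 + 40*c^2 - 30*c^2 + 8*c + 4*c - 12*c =-4*a*c^2 + 18*c^3 + 10*c^2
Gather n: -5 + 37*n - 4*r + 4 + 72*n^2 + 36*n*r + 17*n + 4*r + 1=72*n^2 + n*(36*r + 54)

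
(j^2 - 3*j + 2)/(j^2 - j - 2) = (j - 1)/(j + 1)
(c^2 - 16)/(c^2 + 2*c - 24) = (c + 4)/(c + 6)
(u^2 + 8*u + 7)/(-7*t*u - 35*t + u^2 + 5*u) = (-u^2 - 8*u - 7)/(7*t*u + 35*t - u^2 - 5*u)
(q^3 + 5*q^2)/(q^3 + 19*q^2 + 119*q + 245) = q^2/(q^2 + 14*q + 49)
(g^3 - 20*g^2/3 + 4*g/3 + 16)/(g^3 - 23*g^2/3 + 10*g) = (3*g^2 - 2*g - 8)/(g*(3*g - 5))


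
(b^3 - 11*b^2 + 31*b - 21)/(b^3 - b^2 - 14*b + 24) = (b^2 - 8*b + 7)/(b^2 + 2*b - 8)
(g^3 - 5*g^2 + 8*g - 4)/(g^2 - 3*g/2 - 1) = 2*(g^2 - 3*g + 2)/(2*g + 1)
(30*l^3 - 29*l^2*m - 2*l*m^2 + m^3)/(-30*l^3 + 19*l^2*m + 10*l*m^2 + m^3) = (-6*l + m)/(6*l + m)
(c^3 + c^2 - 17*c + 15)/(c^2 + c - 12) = (c^2 + 4*c - 5)/(c + 4)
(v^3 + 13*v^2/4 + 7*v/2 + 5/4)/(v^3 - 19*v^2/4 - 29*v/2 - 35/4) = (v + 1)/(v - 7)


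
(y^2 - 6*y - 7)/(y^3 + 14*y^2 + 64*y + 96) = (y^2 - 6*y - 7)/(y^3 + 14*y^2 + 64*y + 96)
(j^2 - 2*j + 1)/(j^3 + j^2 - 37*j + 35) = (j - 1)/(j^2 + 2*j - 35)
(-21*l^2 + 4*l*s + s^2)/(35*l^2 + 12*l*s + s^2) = (-3*l + s)/(5*l + s)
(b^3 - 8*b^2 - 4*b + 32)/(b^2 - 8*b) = b - 4/b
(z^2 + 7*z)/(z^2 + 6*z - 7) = z/(z - 1)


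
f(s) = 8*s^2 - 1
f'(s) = 16*s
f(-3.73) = 110.30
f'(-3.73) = -59.68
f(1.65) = 20.78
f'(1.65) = 26.40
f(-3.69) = 107.93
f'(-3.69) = -59.04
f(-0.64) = 2.28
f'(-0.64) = -10.24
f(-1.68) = 21.58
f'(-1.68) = -26.88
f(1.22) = 10.91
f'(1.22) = 19.52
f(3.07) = 74.40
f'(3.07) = 49.12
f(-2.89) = 65.82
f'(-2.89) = -46.24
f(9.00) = 647.00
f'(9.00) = 144.00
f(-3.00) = 71.00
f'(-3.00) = -48.00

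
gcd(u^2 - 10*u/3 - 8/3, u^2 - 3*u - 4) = u - 4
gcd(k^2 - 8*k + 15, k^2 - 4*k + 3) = k - 3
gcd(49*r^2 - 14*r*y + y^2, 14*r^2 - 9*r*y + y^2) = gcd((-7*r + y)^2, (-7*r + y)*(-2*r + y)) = -7*r + y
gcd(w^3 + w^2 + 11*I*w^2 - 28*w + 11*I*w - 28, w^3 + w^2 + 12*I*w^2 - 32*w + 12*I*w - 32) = w^2 + w*(1 + 4*I) + 4*I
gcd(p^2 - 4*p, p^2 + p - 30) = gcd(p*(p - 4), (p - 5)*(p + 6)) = 1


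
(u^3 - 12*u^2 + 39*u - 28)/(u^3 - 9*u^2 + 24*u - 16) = (u - 7)/(u - 4)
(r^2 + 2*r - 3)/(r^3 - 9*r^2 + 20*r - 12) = (r + 3)/(r^2 - 8*r + 12)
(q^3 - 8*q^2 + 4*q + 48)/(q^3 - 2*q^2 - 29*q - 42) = (q^2 - 10*q + 24)/(q^2 - 4*q - 21)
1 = 1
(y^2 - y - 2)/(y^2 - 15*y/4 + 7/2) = 4*(y + 1)/(4*y - 7)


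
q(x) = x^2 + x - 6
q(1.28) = -3.08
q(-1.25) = -5.69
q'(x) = 2*x + 1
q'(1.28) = 3.56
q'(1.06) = 3.12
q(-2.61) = -1.80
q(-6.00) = 24.00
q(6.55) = 43.45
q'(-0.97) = -0.94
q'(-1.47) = -1.94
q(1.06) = -3.82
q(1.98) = -0.10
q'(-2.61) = -4.22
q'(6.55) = 14.10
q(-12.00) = 126.00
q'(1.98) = 4.96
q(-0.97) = -6.03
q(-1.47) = -5.31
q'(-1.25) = -1.50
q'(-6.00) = -11.00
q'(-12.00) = -23.00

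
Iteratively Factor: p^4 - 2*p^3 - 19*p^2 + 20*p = (p - 1)*(p^3 - p^2 - 20*p) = (p - 1)*(p + 4)*(p^2 - 5*p) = (p - 5)*(p - 1)*(p + 4)*(p)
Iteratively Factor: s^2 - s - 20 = (s - 5)*(s + 4)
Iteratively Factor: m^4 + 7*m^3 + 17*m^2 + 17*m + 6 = (m + 3)*(m^3 + 4*m^2 + 5*m + 2) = (m + 1)*(m + 3)*(m^2 + 3*m + 2) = (m + 1)^2*(m + 3)*(m + 2)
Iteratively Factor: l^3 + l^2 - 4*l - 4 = (l + 1)*(l^2 - 4) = (l - 2)*(l + 1)*(l + 2)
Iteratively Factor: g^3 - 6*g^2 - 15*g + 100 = (g - 5)*(g^2 - g - 20) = (g - 5)^2*(g + 4)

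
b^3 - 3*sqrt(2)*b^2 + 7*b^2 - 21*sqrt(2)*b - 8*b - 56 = (b + 7)*(b - 4*sqrt(2))*(b + sqrt(2))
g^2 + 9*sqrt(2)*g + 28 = (g + 2*sqrt(2))*(g + 7*sqrt(2))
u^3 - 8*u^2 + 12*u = u*(u - 6)*(u - 2)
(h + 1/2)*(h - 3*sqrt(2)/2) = h^2 - 3*sqrt(2)*h/2 + h/2 - 3*sqrt(2)/4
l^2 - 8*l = l*(l - 8)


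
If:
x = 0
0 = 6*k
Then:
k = 0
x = 0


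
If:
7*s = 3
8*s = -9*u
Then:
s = 3/7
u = -8/21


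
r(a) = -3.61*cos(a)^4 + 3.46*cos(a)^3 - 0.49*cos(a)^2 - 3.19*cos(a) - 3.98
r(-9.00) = -6.59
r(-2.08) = -3.15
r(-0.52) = -6.90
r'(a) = 14.44*sin(a)*cos(a)^3 - 10.38*sin(a)*cos(a)^2 + 0.98*sin(a)*cos(a) + 3.19*sin(a)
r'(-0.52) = -2.81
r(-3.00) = -8.13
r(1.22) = -5.04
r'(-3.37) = -4.75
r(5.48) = -6.11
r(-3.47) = -7.23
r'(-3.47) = -6.22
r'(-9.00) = 7.11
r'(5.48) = -2.66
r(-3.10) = -8.33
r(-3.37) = -7.78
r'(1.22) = 2.71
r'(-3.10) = 0.94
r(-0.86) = -5.96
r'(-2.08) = 1.25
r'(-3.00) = 3.10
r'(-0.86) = -2.59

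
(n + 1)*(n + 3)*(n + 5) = n^3 + 9*n^2 + 23*n + 15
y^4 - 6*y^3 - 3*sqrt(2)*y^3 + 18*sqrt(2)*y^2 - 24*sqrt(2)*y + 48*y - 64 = (y - 4)*(y - 2)*(y - 4*sqrt(2))*(y + sqrt(2))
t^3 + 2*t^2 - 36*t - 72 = (t - 6)*(t + 2)*(t + 6)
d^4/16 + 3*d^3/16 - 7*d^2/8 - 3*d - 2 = (d/4 + 1/4)*(d/4 + 1/2)*(d - 4)*(d + 4)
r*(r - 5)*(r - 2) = r^3 - 7*r^2 + 10*r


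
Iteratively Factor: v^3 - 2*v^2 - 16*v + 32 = (v + 4)*(v^2 - 6*v + 8) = (v - 4)*(v + 4)*(v - 2)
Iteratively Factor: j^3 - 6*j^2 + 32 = (j + 2)*(j^2 - 8*j + 16) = (j - 4)*(j + 2)*(j - 4)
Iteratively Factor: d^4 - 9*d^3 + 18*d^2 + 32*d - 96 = (d - 3)*(d^3 - 6*d^2 + 32) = (d - 4)*(d - 3)*(d^2 - 2*d - 8) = (d - 4)*(d - 3)*(d + 2)*(d - 4)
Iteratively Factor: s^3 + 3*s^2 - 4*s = (s)*(s^2 + 3*s - 4) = s*(s - 1)*(s + 4)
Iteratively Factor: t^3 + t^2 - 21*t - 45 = (t - 5)*(t^2 + 6*t + 9) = (t - 5)*(t + 3)*(t + 3)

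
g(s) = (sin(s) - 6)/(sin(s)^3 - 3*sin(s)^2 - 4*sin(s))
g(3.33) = -9.71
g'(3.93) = -9.57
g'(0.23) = -27.19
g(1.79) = 0.86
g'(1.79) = 0.26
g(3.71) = -5.80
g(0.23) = 5.47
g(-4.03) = 1.18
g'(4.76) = 51887.77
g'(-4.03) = 1.28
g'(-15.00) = -6.01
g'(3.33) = 39.92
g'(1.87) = 0.37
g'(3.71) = -1.18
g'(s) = (sin(s) - 6)*(-3*sin(s)^2*cos(s) + 6*sin(s)*cos(s) + 4*cos(s))/(sin(s)^3 - 3*sin(s)^2 - 4*sin(s))^2 + cos(s)/(sin(s)^3 - 3*sin(s)^2 - 4*sin(s))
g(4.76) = -1236.93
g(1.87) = 0.89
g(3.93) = -6.91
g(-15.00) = -6.29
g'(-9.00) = 4.35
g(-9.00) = -6.00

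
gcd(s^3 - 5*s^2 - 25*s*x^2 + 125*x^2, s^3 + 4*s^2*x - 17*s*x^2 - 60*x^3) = s + 5*x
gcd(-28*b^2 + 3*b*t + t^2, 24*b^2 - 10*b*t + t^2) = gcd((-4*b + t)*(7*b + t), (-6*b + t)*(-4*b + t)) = -4*b + t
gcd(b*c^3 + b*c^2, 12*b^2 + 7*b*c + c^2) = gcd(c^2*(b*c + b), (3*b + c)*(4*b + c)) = 1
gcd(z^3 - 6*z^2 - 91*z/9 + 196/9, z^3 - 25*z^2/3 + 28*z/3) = z^2 - 25*z/3 + 28/3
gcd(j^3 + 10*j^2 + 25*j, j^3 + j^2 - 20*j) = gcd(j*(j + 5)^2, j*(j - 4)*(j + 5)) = j^2 + 5*j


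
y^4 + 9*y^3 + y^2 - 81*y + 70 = (y - 2)*(y - 1)*(y + 5)*(y + 7)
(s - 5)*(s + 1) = s^2 - 4*s - 5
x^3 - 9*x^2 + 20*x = x*(x - 5)*(x - 4)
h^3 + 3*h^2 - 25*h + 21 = (h - 3)*(h - 1)*(h + 7)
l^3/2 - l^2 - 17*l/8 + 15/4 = (l/2 + 1)*(l - 5/2)*(l - 3/2)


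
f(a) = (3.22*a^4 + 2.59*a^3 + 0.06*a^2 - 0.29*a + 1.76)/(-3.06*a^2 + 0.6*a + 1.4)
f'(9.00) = -19.98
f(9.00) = -95.49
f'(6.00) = -13.65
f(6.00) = -45.02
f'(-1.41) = 1.48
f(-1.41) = -1.40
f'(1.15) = 3.44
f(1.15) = -5.66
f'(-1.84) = 2.68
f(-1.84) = -2.31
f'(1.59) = -3.02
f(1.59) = -6.03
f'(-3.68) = 6.70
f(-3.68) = -11.01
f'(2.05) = -4.83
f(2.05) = -7.88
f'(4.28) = -10.00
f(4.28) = -24.67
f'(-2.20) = 3.52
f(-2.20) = -3.43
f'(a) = (6.12*a - 0.6)*(3.22*a^4 + 2.59*a^3 + 0.06*a^2 - 0.29*a + 1.76)/(-3.06*a^2 + 0.6*a + 1.4)^2 + (12.88*a^3 + 7.77*a^2 + 0.12*a - 0.29)/(-3.06*a^2 + 0.6*a + 1.4)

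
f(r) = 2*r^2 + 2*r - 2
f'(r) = 4*r + 2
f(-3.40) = 14.32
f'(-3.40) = -11.60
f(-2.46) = 5.18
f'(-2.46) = -7.84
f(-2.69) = 7.09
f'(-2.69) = -8.76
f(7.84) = 136.61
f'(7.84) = 33.36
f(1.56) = 5.99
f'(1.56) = 8.24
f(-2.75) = 7.62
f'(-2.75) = -9.00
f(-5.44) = 46.31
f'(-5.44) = -19.76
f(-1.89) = 1.36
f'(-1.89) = -5.56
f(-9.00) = 142.00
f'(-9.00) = -34.00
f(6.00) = 82.00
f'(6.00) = 26.00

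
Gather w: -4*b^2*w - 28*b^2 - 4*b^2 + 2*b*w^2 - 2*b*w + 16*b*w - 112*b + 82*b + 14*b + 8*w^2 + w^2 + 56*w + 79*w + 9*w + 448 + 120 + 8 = -32*b^2 - 16*b + w^2*(2*b + 9) + w*(-4*b^2 + 14*b + 144) + 576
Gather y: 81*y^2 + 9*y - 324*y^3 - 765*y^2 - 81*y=-324*y^3 - 684*y^2 - 72*y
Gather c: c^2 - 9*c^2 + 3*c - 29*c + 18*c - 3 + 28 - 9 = -8*c^2 - 8*c + 16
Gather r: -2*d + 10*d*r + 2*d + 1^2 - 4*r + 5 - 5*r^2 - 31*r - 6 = -5*r^2 + r*(10*d - 35)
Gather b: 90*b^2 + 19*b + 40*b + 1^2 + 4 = 90*b^2 + 59*b + 5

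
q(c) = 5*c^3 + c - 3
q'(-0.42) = 3.65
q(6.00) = 1083.00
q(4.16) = 361.12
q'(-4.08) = 250.70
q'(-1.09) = 18.82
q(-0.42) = -3.79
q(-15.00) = -16893.00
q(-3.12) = -157.98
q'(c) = 15*c^2 + 1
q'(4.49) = 303.40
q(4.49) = 454.08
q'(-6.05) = 550.04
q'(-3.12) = 147.02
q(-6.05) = -1116.28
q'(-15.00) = 3376.00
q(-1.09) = -10.57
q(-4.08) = -346.67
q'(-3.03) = 138.71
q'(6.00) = 541.00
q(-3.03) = -145.12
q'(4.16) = 260.58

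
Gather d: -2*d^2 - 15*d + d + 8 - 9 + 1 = -2*d^2 - 14*d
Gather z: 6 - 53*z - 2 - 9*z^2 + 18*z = -9*z^2 - 35*z + 4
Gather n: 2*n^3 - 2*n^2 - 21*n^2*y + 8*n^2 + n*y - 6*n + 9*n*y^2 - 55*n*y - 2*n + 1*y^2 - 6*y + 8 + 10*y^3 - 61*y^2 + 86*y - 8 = 2*n^3 + n^2*(6 - 21*y) + n*(9*y^2 - 54*y - 8) + 10*y^3 - 60*y^2 + 80*y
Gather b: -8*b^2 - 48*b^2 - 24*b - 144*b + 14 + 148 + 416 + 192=-56*b^2 - 168*b + 770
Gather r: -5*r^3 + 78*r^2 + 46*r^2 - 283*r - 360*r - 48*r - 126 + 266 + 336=-5*r^3 + 124*r^2 - 691*r + 476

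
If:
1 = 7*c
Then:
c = 1/7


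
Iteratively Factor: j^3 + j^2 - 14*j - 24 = (j + 3)*(j^2 - 2*j - 8) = (j - 4)*(j + 3)*(j + 2)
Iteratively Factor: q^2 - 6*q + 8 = (q - 2)*(q - 4)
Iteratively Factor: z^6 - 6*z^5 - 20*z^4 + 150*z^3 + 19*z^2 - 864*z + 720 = (z - 1)*(z^5 - 5*z^4 - 25*z^3 + 125*z^2 + 144*z - 720) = (z - 1)*(z + 4)*(z^4 - 9*z^3 + 11*z^2 + 81*z - 180) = (z - 1)*(z + 3)*(z + 4)*(z^3 - 12*z^2 + 47*z - 60) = (z - 3)*(z - 1)*(z + 3)*(z + 4)*(z^2 - 9*z + 20) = (z - 4)*(z - 3)*(z - 1)*(z + 3)*(z + 4)*(z - 5)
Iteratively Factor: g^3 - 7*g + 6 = (g - 1)*(g^2 + g - 6) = (g - 1)*(g + 3)*(g - 2)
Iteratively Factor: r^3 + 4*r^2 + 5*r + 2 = (r + 1)*(r^2 + 3*r + 2) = (r + 1)^2*(r + 2)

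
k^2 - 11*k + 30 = (k - 6)*(k - 5)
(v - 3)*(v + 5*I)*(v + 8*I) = v^3 - 3*v^2 + 13*I*v^2 - 40*v - 39*I*v + 120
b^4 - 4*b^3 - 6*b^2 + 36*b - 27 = (b - 3)^2*(b - 1)*(b + 3)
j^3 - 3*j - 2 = (j - 2)*(j + 1)^2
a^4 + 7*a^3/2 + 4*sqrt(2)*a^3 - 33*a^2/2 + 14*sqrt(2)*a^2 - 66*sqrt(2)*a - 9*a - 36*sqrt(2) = (a - 3)*(a + 1/2)*(a + 6)*(a + 4*sqrt(2))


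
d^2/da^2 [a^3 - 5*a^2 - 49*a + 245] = 6*a - 10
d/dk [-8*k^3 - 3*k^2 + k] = -24*k^2 - 6*k + 1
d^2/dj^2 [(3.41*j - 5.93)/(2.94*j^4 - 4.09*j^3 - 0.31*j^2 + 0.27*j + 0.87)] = (353.696112*j^7 - 1681.193136*j^6 + 2462.786022*j^5 - 1083.388674*j^4 - 305.38252*j^3 + 363.49044*j^2 - 118.108206*j - 5.665254)/(25.412184*j^12 - 106.056972*j^11 + 139.503294*j^10 - 39.050857*j^9 - 11.629587*j^8 - 51.874266*j^7 + 41.570018*j^6 + 9.945432*j^5 + 1.094436*j^4 - 9.704394*j^3 - 0.513648*j^2 + 0.613089*j + 0.658503)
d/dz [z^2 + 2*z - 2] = 2*z + 2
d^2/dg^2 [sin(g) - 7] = -sin(g)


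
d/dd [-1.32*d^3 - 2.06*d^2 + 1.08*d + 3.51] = -3.96*d^2 - 4.12*d + 1.08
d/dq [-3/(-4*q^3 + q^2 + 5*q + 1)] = 3*(-12*q^2 + 2*q + 5)/(-4*q^3 + q^2 + 5*q + 1)^2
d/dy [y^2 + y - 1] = 2*y + 1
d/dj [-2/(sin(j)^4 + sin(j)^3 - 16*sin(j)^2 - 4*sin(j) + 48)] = 2*(4*sin(j)^3 + 3*sin(j)^2 - 32*sin(j) - 4)*cos(j)/(sin(j)^4 + sin(j)^3 - 16*sin(j)^2 - 4*sin(j) + 48)^2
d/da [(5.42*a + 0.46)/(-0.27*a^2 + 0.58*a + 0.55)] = (1.4634*a^2 + 0.2484*a + 2.7142)/(0.0729*a^4 - 0.3132*a^3 + 0.0393999999999999*a^2 + 0.638*a + 0.3025)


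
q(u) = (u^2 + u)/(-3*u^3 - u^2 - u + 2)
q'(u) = (2*u + 1)/(-3*u^3 - u^2 - u + 2) + (u^2 + u)*(9*u^2 + 2*u + 1)/(-3*u^3 - u^2 - u + 2)^2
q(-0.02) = -0.01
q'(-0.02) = 0.47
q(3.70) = -0.10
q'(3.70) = 0.03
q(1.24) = -0.43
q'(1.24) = 0.60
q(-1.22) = 0.04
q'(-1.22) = -0.14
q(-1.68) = 0.08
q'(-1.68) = -0.04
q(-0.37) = -0.10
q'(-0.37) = 0.05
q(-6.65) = 0.04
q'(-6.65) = 0.01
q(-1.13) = 0.02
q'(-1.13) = -0.16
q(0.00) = 0.00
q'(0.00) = 0.50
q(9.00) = -0.04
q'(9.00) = 0.00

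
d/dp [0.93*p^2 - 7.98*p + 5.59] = 1.86*p - 7.98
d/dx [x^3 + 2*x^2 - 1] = x*(3*x + 4)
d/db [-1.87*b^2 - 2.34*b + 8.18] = -3.74*b - 2.34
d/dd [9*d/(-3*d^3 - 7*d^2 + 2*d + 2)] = 9*(6*d^3 + 7*d^2 + 2)/(9*d^6 + 42*d^5 + 37*d^4 - 40*d^3 - 24*d^2 + 8*d + 4)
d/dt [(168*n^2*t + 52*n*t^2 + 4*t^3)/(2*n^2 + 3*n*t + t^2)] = 4*(84*n^4 + 52*n^3*t + 3*n^2*t^2 + 6*n*t^3 + t^4)/(4*n^4 + 12*n^3*t + 13*n^2*t^2 + 6*n*t^3 + t^4)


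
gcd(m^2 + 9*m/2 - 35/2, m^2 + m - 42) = m + 7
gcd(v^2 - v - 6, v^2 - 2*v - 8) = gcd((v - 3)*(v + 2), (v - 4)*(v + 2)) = v + 2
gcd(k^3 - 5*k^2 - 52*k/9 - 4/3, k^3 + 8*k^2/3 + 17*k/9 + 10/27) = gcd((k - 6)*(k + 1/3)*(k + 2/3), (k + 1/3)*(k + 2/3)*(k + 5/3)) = k^2 + k + 2/9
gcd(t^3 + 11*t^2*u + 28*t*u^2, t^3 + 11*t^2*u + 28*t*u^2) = t^3 + 11*t^2*u + 28*t*u^2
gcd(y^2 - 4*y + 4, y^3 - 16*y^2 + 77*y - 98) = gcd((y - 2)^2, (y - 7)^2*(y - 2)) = y - 2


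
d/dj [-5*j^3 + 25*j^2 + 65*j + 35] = -15*j^2 + 50*j + 65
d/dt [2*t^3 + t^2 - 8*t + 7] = 6*t^2 + 2*t - 8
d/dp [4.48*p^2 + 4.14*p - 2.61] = 8.96*p + 4.14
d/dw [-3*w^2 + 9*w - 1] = 9 - 6*w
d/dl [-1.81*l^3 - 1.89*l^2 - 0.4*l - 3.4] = -5.43*l^2 - 3.78*l - 0.4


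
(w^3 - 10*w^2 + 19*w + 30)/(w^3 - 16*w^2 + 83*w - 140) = (w^2 - 5*w - 6)/(w^2 - 11*w + 28)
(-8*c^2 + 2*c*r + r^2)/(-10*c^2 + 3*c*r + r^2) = (4*c + r)/(5*c + r)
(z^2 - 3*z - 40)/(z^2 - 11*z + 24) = (z + 5)/(z - 3)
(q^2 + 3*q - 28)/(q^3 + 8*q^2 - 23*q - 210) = (q - 4)/(q^2 + q - 30)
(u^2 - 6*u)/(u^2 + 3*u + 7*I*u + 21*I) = u*(u - 6)/(u^2 + u*(3 + 7*I) + 21*I)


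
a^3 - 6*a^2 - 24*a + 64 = (a - 8)*(a - 2)*(a + 4)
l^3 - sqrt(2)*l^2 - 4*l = l*(l - 2*sqrt(2))*(l + sqrt(2))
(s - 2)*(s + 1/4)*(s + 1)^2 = s^4 + s^3/4 - 3*s^2 - 11*s/4 - 1/2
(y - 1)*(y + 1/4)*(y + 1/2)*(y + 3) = y^4 + 11*y^3/4 - 11*y^2/8 - 2*y - 3/8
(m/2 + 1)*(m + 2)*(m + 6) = m^3/2 + 5*m^2 + 14*m + 12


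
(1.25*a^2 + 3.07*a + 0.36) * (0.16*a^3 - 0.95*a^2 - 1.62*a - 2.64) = 0.2*a^5 - 0.6963*a^4 - 4.8839*a^3 - 8.6154*a^2 - 8.688*a - 0.9504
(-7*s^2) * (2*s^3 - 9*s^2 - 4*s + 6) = -14*s^5 + 63*s^4 + 28*s^3 - 42*s^2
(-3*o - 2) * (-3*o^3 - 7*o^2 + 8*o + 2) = 9*o^4 + 27*o^3 - 10*o^2 - 22*o - 4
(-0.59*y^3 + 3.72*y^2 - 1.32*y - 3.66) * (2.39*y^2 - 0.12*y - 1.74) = -1.4101*y^5 + 8.9616*y^4 - 2.5746*y^3 - 15.0618*y^2 + 2.736*y + 6.3684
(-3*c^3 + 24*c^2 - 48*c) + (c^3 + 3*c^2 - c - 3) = -2*c^3 + 27*c^2 - 49*c - 3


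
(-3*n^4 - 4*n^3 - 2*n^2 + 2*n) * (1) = -3*n^4 - 4*n^3 - 2*n^2 + 2*n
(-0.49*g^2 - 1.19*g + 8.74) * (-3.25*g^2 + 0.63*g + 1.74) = 1.5925*g^4 + 3.5588*g^3 - 30.0073*g^2 + 3.4356*g + 15.2076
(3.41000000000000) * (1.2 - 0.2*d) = 4.092 - 0.682*d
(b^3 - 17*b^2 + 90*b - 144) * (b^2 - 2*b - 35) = b^5 - 19*b^4 + 89*b^3 + 271*b^2 - 2862*b + 5040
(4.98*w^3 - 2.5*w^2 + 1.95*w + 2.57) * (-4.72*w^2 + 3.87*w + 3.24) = -23.5056*w^5 + 31.0726*w^4 - 2.7438*w^3 - 12.6839*w^2 + 16.2639*w + 8.3268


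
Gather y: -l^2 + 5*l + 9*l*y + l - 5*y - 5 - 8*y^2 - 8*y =-l^2 + 6*l - 8*y^2 + y*(9*l - 13) - 5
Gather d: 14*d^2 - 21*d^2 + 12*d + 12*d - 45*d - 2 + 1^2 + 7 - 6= -7*d^2 - 21*d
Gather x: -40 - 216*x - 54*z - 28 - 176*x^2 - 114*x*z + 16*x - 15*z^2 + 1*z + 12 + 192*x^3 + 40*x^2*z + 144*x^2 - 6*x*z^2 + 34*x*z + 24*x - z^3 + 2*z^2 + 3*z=192*x^3 + x^2*(40*z - 32) + x*(-6*z^2 - 80*z - 176) - z^3 - 13*z^2 - 50*z - 56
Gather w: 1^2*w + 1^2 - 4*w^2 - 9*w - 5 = -4*w^2 - 8*w - 4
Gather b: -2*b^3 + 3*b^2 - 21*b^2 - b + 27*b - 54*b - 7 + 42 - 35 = -2*b^3 - 18*b^2 - 28*b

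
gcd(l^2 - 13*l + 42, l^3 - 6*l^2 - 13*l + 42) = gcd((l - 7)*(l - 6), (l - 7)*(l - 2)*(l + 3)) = l - 7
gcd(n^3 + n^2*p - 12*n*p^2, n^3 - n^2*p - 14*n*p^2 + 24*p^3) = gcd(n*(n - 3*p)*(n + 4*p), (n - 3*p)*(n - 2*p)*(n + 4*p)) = -n^2 - n*p + 12*p^2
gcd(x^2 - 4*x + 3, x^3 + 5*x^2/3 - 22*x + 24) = x - 3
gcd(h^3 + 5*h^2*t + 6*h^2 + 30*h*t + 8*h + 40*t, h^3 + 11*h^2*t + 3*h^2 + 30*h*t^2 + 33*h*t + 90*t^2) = h + 5*t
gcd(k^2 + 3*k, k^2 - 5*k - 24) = k + 3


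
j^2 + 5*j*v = j*(j + 5*v)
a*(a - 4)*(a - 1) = a^3 - 5*a^2 + 4*a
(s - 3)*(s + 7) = s^2 + 4*s - 21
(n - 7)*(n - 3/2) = n^2 - 17*n/2 + 21/2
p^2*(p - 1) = p^3 - p^2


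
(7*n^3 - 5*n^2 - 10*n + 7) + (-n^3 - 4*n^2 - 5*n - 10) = 6*n^3 - 9*n^2 - 15*n - 3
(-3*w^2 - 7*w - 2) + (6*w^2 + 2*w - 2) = 3*w^2 - 5*w - 4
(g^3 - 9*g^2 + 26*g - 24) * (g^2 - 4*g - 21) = g^5 - 13*g^4 + 41*g^3 + 61*g^2 - 450*g + 504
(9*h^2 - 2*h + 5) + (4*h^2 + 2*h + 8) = 13*h^2 + 13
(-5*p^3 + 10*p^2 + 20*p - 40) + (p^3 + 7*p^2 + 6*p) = -4*p^3 + 17*p^2 + 26*p - 40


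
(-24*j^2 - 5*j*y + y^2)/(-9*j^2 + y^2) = (-8*j + y)/(-3*j + y)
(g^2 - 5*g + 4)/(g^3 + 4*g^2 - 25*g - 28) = (g - 1)/(g^2 + 8*g + 7)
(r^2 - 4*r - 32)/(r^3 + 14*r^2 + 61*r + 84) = (r - 8)/(r^2 + 10*r + 21)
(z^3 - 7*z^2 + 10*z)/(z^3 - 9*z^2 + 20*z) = (z - 2)/(z - 4)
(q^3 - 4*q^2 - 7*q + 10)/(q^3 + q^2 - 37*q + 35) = (q + 2)/(q + 7)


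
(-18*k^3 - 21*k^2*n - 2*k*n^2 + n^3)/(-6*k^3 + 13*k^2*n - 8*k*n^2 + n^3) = (3*k^2 + 4*k*n + n^2)/(k^2 - 2*k*n + n^2)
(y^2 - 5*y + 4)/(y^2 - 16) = (y - 1)/(y + 4)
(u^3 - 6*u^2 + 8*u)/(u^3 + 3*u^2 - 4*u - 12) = u*(u - 4)/(u^2 + 5*u + 6)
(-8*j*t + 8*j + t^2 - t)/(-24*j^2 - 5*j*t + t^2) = (t - 1)/(3*j + t)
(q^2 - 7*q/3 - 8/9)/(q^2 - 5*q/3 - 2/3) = (q - 8/3)/(q - 2)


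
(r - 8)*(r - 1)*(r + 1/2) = r^3 - 17*r^2/2 + 7*r/2 + 4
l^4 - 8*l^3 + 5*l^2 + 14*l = l*(l - 7)*(l - 2)*(l + 1)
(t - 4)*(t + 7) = t^2 + 3*t - 28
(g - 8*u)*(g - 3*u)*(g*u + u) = g^3*u - 11*g^2*u^2 + g^2*u + 24*g*u^3 - 11*g*u^2 + 24*u^3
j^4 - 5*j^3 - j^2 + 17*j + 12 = (j - 4)*(j - 3)*(j + 1)^2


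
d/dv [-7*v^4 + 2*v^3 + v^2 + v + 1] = -28*v^3 + 6*v^2 + 2*v + 1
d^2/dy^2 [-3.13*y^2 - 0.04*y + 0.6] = -6.26000000000000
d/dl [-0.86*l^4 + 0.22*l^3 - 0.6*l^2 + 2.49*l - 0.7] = -3.44*l^3 + 0.66*l^2 - 1.2*l + 2.49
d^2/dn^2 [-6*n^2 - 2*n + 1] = -12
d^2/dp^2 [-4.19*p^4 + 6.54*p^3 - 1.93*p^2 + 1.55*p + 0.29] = -50.28*p^2 + 39.24*p - 3.86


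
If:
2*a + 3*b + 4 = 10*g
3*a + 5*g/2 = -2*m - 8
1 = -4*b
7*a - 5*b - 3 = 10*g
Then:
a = 1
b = -1/4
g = 21/40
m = -197/32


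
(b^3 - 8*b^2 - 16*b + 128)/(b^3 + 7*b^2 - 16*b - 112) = (b - 8)/(b + 7)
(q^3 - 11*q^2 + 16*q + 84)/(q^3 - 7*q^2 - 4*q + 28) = (q - 6)/(q - 2)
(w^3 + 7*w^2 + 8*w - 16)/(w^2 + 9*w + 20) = (w^2 + 3*w - 4)/(w + 5)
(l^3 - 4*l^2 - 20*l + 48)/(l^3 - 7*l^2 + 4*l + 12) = (l + 4)/(l + 1)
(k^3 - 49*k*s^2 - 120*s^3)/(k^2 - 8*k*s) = k + 8*s + 15*s^2/k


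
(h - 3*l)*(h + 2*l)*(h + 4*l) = h^3 + 3*h^2*l - 10*h*l^2 - 24*l^3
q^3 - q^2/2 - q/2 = q*(q - 1)*(q + 1/2)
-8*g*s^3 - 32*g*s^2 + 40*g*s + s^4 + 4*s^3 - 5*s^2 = s*(-8*g + s)*(s - 1)*(s + 5)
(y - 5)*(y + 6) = y^2 + y - 30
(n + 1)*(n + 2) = n^2 + 3*n + 2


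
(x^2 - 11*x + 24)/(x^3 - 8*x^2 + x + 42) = (x - 8)/(x^2 - 5*x - 14)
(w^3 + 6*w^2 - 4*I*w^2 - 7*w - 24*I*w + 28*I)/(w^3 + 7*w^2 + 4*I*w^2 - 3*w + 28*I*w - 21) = (w^2 - w*(1 + 4*I) + 4*I)/(w^2 + 4*I*w - 3)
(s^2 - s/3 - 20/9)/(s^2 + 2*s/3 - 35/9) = (3*s + 4)/(3*s + 7)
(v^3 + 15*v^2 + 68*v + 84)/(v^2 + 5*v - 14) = (v^2 + 8*v + 12)/(v - 2)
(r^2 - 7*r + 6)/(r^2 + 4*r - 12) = (r^2 - 7*r + 6)/(r^2 + 4*r - 12)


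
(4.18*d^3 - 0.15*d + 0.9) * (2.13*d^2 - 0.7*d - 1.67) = 8.9034*d^5 - 2.926*d^4 - 7.3001*d^3 + 2.022*d^2 - 0.3795*d - 1.503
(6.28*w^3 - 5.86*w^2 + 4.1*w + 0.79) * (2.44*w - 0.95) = 15.3232*w^4 - 20.2644*w^3 + 15.571*w^2 - 1.9674*w - 0.7505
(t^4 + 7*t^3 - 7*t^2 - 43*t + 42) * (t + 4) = t^5 + 11*t^4 + 21*t^3 - 71*t^2 - 130*t + 168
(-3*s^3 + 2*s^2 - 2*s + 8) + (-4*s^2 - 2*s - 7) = -3*s^3 - 2*s^2 - 4*s + 1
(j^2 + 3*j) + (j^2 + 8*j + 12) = 2*j^2 + 11*j + 12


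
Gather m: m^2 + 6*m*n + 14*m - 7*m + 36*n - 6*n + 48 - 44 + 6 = m^2 + m*(6*n + 7) + 30*n + 10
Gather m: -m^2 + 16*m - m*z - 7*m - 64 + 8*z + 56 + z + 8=-m^2 + m*(9 - z) + 9*z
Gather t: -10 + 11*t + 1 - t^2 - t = -t^2 + 10*t - 9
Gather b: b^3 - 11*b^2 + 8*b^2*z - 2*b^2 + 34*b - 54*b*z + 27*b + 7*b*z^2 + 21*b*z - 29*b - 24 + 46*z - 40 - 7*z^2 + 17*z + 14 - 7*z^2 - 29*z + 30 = b^3 + b^2*(8*z - 13) + b*(7*z^2 - 33*z + 32) - 14*z^2 + 34*z - 20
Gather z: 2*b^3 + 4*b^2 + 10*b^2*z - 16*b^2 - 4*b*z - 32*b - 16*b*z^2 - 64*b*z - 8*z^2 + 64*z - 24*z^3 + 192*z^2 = 2*b^3 - 12*b^2 - 32*b - 24*z^3 + z^2*(184 - 16*b) + z*(10*b^2 - 68*b + 64)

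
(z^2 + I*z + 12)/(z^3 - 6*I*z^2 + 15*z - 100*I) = (z - 3*I)/(z^2 - 10*I*z - 25)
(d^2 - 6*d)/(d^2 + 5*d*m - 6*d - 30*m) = d/(d + 5*m)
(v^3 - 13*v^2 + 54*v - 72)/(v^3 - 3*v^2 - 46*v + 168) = (v - 3)/(v + 7)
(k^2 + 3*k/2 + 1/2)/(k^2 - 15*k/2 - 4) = (k + 1)/(k - 8)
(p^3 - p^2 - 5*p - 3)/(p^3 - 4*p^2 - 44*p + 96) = (p^3 - p^2 - 5*p - 3)/(p^3 - 4*p^2 - 44*p + 96)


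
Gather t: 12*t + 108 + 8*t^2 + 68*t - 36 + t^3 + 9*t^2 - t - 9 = t^3 + 17*t^2 + 79*t + 63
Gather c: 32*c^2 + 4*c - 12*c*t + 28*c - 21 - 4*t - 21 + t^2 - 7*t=32*c^2 + c*(32 - 12*t) + t^2 - 11*t - 42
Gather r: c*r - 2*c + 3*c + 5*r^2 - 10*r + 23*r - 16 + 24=c + 5*r^2 + r*(c + 13) + 8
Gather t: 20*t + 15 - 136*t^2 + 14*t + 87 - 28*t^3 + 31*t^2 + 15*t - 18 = -28*t^3 - 105*t^2 + 49*t + 84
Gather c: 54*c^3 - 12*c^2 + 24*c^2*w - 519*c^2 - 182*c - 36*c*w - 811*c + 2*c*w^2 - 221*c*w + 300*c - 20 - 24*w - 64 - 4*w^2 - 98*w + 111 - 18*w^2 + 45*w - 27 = 54*c^3 + c^2*(24*w - 531) + c*(2*w^2 - 257*w - 693) - 22*w^2 - 77*w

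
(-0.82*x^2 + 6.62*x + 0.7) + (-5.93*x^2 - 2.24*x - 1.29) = -6.75*x^2 + 4.38*x - 0.59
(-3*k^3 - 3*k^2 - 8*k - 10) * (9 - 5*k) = 15*k^4 - 12*k^3 + 13*k^2 - 22*k - 90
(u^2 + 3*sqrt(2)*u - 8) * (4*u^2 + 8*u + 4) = 4*u^4 + 8*u^3 + 12*sqrt(2)*u^3 - 28*u^2 + 24*sqrt(2)*u^2 - 64*u + 12*sqrt(2)*u - 32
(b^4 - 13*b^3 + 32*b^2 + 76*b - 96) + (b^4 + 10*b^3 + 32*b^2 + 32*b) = 2*b^4 - 3*b^3 + 64*b^2 + 108*b - 96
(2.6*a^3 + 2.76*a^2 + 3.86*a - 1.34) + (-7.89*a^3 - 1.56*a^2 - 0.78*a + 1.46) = -5.29*a^3 + 1.2*a^2 + 3.08*a + 0.12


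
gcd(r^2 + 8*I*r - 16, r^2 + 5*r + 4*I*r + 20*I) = r + 4*I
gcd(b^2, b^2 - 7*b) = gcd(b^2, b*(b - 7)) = b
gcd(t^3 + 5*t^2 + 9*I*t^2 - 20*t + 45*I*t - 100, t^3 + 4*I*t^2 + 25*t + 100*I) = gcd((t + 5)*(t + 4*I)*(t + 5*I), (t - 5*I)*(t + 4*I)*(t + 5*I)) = t^2 + 9*I*t - 20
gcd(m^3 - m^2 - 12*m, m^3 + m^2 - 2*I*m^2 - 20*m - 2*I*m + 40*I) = m - 4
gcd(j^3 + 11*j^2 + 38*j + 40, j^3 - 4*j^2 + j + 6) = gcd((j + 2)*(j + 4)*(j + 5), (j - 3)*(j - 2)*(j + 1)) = 1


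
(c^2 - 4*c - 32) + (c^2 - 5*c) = 2*c^2 - 9*c - 32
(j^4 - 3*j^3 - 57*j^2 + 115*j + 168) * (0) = 0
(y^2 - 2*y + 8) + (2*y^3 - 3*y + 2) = 2*y^3 + y^2 - 5*y + 10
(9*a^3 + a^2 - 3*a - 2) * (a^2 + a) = 9*a^5 + 10*a^4 - 2*a^3 - 5*a^2 - 2*a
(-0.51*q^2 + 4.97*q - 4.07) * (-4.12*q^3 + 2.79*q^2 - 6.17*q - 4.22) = 2.1012*q^5 - 21.8993*q^4 + 33.7814*q^3 - 39.868*q^2 + 4.1385*q + 17.1754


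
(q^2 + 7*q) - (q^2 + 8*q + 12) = -q - 12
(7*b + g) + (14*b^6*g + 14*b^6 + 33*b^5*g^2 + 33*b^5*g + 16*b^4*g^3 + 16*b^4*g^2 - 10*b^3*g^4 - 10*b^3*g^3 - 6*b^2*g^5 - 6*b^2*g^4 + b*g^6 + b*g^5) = 14*b^6*g + 14*b^6 + 33*b^5*g^2 + 33*b^5*g + 16*b^4*g^3 + 16*b^4*g^2 - 10*b^3*g^4 - 10*b^3*g^3 - 6*b^2*g^5 - 6*b^2*g^4 + b*g^6 + b*g^5 + 7*b + g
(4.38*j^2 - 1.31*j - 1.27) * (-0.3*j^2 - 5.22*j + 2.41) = -1.314*j^4 - 22.4706*j^3 + 17.775*j^2 + 3.4723*j - 3.0607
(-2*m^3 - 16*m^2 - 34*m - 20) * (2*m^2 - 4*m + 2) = -4*m^5 - 24*m^4 - 8*m^3 + 64*m^2 + 12*m - 40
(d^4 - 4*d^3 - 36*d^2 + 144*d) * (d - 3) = d^5 - 7*d^4 - 24*d^3 + 252*d^2 - 432*d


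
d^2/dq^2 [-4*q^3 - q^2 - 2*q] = -24*q - 2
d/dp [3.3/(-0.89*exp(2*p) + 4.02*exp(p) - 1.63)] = (5.874*exp(p) - 13.266)*exp(p)/(0.89*exp(2*p) - 4.02*exp(p) + 1.63)^2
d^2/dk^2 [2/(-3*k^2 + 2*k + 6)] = 4*(-9*k^2 + 6*k + 4*(3*k - 1)^2 + 18)/(-3*k^2 + 2*k + 6)^3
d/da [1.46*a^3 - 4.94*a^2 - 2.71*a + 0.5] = 4.38*a^2 - 9.88*a - 2.71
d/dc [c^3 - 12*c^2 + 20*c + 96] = 3*c^2 - 24*c + 20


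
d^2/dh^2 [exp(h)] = exp(h)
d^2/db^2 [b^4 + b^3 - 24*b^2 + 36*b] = 12*b^2 + 6*b - 48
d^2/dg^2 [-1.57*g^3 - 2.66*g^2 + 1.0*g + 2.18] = -9.42*g - 5.32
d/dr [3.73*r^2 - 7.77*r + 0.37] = 7.46*r - 7.77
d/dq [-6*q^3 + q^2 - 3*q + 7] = -18*q^2 + 2*q - 3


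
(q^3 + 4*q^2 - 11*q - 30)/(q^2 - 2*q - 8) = (q^2 + 2*q - 15)/(q - 4)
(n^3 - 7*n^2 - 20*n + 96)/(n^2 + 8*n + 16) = (n^2 - 11*n + 24)/(n + 4)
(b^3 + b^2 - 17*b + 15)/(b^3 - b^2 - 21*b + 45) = (b - 1)/(b - 3)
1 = 1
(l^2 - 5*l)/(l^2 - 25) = l/(l + 5)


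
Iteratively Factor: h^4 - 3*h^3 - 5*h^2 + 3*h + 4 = (h + 1)*(h^3 - 4*h^2 - h + 4) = (h - 4)*(h + 1)*(h^2 - 1) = (h - 4)*(h - 1)*(h + 1)*(h + 1)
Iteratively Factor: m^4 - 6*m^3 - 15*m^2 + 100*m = (m + 4)*(m^3 - 10*m^2 + 25*m) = m*(m + 4)*(m^2 - 10*m + 25) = m*(m - 5)*(m + 4)*(m - 5)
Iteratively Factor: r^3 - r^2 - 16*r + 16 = (r - 1)*(r^2 - 16) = (r - 4)*(r - 1)*(r + 4)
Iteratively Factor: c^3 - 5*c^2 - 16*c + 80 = (c + 4)*(c^2 - 9*c + 20) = (c - 5)*(c + 4)*(c - 4)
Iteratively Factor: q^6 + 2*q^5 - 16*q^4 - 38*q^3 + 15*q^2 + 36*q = (q + 1)*(q^5 + q^4 - 17*q^3 - 21*q^2 + 36*q) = (q + 1)*(q + 3)*(q^4 - 2*q^3 - 11*q^2 + 12*q) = (q + 1)*(q + 3)^2*(q^3 - 5*q^2 + 4*q) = q*(q + 1)*(q + 3)^2*(q^2 - 5*q + 4) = q*(q - 4)*(q + 1)*(q + 3)^2*(q - 1)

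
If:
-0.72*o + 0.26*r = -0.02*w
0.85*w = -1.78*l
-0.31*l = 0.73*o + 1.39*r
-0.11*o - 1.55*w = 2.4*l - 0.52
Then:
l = -0.61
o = 0.07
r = 0.10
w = 1.27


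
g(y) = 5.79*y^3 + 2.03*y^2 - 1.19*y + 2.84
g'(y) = 17.37*y^2 + 4.06*y - 1.19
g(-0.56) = 3.13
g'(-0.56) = 1.98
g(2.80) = 142.53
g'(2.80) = 146.36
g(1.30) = 17.44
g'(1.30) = 33.44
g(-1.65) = -15.68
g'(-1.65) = 39.40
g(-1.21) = -3.01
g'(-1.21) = 19.33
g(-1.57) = -12.69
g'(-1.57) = 35.25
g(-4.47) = -468.41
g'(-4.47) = 327.73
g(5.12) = 827.08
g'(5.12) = 474.94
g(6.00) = 1319.42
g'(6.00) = 648.49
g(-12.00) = -9695.68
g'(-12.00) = 2451.37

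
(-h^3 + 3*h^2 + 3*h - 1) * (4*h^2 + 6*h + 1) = -4*h^5 + 6*h^4 + 29*h^3 + 17*h^2 - 3*h - 1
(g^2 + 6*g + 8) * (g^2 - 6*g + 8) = g^4 - 20*g^2 + 64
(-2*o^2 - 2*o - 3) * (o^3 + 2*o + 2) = -2*o^5 - 2*o^4 - 7*o^3 - 8*o^2 - 10*o - 6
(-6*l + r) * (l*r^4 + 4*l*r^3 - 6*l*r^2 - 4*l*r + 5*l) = -6*l^2*r^4 - 24*l^2*r^3 + 36*l^2*r^2 + 24*l^2*r - 30*l^2 + l*r^5 + 4*l*r^4 - 6*l*r^3 - 4*l*r^2 + 5*l*r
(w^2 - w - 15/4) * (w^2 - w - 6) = w^4 - 2*w^3 - 35*w^2/4 + 39*w/4 + 45/2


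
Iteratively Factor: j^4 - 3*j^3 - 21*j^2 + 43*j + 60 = (j + 1)*(j^3 - 4*j^2 - 17*j + 60) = (j - 3)*(j + 1)*(j^2 - j - 20) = (j - 3)*(j + 1)*(j + 4)*(j - 5)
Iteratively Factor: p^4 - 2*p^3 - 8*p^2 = (p - 4)*(p^3 + 2*p^2) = p*(p - 4)*(p^2 + 2*p) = p^2*(p - 4)*(p + 2)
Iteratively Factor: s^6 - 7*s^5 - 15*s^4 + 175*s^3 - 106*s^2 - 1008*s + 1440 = (s + 4)*(s^5 - 11*s^4 + 29*s^3 + 59*s^2 - 342*s + 360) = (s - 4)*(s + 4)*(s^4 - 7*s^3 + s^2 + 63*s - 90) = (s - 5)*(s - 4)*(s + 4)*(s^3 - 2*s^2 - 9*s + 18) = (s - 5)*(s - 4)*(s - 2)*(s + 4)*(s^2 - 9) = (s - 5)*(s - 4)*(s - 3)*(s - 2)*(s + 4)*(s + 3)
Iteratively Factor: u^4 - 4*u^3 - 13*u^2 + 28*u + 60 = (u + 2)*(u^3 - 6*u^2 - u + 30) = (u + 2)^2*(u^2 - 8*u + 15) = (u - 5)*(u + 2)^2*(u - 3)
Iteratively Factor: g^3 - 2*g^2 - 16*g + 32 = (g + 4)*(g^2 - 6*g + 8) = (g - 2)*(g + 4)*(g - 4)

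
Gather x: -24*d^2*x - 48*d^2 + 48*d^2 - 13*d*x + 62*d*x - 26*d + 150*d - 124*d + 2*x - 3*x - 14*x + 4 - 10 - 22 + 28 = x*(-24*d^2 + 49*d - 15)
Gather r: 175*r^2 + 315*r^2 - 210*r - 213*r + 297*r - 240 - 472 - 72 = 490*r^2 - 126*r - 784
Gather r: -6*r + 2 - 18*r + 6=8 - 24*r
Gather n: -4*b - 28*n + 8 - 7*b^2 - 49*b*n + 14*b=-7*b^2 + 10*b + n*(-49*b - 28) + 8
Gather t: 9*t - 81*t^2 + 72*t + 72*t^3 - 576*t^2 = 72*t^3 - 657*t^2 + 81*t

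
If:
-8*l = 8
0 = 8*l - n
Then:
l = -1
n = -8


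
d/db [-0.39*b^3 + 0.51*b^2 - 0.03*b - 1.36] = -1.17*b^2 + 1.02*b - 0.03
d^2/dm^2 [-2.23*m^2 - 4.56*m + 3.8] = -4.46000000000000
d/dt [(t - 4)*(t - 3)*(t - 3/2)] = 3*t^2 - 17*t + 45/2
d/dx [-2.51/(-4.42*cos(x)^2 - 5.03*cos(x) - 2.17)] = (22.1884*cos(x) + 12.6253)*sin(x)/(4.42*cos(x)^2 + 5.03*cos(x) + 2.17)^2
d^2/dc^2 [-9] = 0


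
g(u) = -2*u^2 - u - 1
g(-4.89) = -43.93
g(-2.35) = -9.70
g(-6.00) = -67.00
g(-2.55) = -11.46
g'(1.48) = -6.92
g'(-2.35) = 8.40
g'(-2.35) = 8.40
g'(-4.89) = 18.56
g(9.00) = -172.00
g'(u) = -4*u - 1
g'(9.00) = -37.00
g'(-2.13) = 7.52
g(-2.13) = -7.94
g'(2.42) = -10.68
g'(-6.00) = 23.00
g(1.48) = -6.86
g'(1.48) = -6.92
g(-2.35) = -9.70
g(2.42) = -15.13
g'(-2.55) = 9.20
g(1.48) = -6.86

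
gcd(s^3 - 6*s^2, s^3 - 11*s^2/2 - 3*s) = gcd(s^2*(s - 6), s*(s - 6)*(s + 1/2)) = s^2 - 6*s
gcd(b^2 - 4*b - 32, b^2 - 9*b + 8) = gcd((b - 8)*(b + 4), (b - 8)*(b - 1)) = b - 8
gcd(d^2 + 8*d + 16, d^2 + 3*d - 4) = d + 4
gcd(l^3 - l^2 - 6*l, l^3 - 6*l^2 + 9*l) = l^2 - 3*l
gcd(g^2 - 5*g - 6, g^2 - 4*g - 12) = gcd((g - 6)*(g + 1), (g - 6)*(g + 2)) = g - 6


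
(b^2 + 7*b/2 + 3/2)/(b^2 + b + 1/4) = 2*(b + 3)/(2*b + 1)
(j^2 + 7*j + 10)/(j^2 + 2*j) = (j + 5)/j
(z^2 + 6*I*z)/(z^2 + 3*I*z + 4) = z*(z + 6*I)/(z^2 + 3*I*z + 4)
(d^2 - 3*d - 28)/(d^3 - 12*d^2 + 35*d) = (d + 4)/(d*(d - 5))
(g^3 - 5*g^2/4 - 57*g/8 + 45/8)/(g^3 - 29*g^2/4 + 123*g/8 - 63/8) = (2*g + 5)/(2*g - 7)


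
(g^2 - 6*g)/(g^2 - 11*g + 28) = g*(g - 6)/(g^2 - 11*g + 28)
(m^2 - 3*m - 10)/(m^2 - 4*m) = (m^2 - 3*m - 10)/(m*(m - 4))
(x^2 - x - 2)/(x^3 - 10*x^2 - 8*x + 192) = (x^2 - x - 2)/(x^3 - 10*x^2 - 8*x + 192)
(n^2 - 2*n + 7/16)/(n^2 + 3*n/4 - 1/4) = (n - 7/4)/(n + 1)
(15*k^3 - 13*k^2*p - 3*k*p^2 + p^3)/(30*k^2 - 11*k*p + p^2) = (-3*k^2 + 2*k*p + p^2)/(-6*k + p)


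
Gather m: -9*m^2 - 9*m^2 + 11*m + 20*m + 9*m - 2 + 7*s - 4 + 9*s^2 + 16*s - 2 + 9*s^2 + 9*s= -18*m^2 + 40*m + 18*s^2 + 32*s - 8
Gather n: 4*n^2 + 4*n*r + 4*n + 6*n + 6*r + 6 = 4*n^2 + n*(4*r + 10) + 6*r + 6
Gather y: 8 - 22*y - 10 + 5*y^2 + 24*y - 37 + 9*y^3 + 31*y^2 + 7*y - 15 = 9*y^3 + 36*y^2 + 9*y - 54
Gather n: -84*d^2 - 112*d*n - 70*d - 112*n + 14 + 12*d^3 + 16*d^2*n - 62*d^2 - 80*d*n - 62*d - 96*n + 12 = 12*d^3 - 146*d^2 - 132*d + n*(16*d^2 - 192*d - 208) + 26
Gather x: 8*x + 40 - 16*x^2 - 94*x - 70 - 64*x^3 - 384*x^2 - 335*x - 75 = -64*x^3 - 400*x^2 - 421*x - 105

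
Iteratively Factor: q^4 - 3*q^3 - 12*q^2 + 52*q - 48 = (q + 4)*(q^3 - 7*q^2 + 16*q - 12) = (q - 3)*(q + 4)*(q^2 - 4*q + 4) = (q - 3)*(q - 2)*(q + 4)*(q - 2)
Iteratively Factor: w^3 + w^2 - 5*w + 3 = (w - 1)*(w^2 + 2*w - 3) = (w - 1)*(w + 3)*(w - 1)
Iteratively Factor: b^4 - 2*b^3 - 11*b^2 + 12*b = (b - 4)*(b^3 + 2*b^2 - 3*b) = b*(b - 4)*(b^2 + 2*b - 3) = b*(b - 4)*(b + 3)*(b - 1)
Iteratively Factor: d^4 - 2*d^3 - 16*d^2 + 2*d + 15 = (d - 5)*(d^3 + 3*d^2 - d - 3) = (d - 5)*(d + 1)*(d^2 + 2*d - 3) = (d - 5)*(d + 1)*(d + 3)*(d - 1)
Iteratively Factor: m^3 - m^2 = (m)*(m^2 - m) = m*(m - 1)*(m)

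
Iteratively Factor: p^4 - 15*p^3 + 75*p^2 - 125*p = (p)*(p^3 - 15*p^2 + 75*p - 125) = p*(p - 5)*(p^2 - 10*p + 25) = p*(p - 5)^2*(p - 5)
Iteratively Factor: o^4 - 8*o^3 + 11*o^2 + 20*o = (o - 4)*(o^3 - 4*o^2 - 5*o) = (o - 5)*(o - 4)*(o^2 + o) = (o - 5)*(o - 4)*(o + 1)*(o)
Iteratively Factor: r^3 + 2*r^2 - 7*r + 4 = (r - 1)*(r^2 + 3*r - 4) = (r - 1)*(r + 4)*(r - 1)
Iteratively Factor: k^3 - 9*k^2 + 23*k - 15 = (k - 1)*(k^2 - 8*k + 15) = (k - 3)*(k - 1)*(k - 5)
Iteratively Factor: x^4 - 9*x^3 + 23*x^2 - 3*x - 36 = (x + 1)*(x^3 - 10*x^2 + 33*x - 36) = (x - 3)*(x + 1)*(x^2 - 7*x + 12) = (x - 3)^2*(x + 1)*(x - 4)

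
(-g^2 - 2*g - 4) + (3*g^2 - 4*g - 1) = 2*g^2 - 6*g - 5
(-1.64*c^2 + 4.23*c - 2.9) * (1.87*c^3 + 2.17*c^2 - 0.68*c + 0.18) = -3.0668*c^5 + 4.3513*c^4 + 4.8713*c^3 - 9.4646*c^2 + 2.7334*c - 0.522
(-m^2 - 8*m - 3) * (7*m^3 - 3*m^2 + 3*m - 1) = -7*m^5 - 53*m^4 - 14*m^2 - m + 3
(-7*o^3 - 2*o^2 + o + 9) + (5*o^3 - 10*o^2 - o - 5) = -2*o^3 - 12*o^2 + 4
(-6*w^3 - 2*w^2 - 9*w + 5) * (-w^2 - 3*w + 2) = 6*w^5 + 20*w^4 + 3*w^3 + 18*w^2 - 33*w + 10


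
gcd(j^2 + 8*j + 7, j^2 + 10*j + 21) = j + 7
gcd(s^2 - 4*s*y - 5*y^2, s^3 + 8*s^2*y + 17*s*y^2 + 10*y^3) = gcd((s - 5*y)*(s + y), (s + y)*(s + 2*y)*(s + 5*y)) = s + y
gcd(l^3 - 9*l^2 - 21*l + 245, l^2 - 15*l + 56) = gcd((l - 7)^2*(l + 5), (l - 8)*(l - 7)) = l - 7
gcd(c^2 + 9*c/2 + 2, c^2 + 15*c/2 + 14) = c + 4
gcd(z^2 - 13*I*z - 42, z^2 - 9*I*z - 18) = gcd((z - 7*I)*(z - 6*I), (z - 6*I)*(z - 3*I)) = z - 6*I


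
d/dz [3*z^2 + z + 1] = 6*z + 1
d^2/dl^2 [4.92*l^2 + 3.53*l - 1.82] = 9.84000000000000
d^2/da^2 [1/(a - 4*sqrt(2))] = 2/(a - 4*sqrt(2))^3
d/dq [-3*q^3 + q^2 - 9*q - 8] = -9*q^2 + 2*q - 9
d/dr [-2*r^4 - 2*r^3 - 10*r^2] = 2*r*(-4*r^2 - 3*r - 10)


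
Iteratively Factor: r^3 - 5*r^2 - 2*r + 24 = (r - 3)*(r^2 - 2*r - 8) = (r - 4)*(r - 3)*(r + 2)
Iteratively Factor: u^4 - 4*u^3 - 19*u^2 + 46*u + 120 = (u + 2)*(u^3 - 6*u^2 - 7*u + 60) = (u - 5)*(u + 2)*(u^2 - u - 12) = (u - 5)*(u - 4)*(u + 2)*(u + 3)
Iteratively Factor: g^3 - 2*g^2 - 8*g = (g + 2)*(g^2 - 4*g) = g*(g + 2)*(g - 4)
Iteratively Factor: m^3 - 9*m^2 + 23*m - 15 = (m - 3)*(m^2 - 6*m + 5) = (m - 3)*(m - 1)*(m - 5)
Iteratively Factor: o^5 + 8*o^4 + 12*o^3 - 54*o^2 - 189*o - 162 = (o - 3)*(o^4 + 11*o^3 + 45*o^2 + 81*o + 54) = (o - 3)*(o + 3)*(o^3 + 8*o^2 + 21*o + 18) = (o - 3)*(o + 2)*(o + 3)*(o^2 + 6*o + 9) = (o - 3)*(o + 2)*(o + 3)^2*(o + 3)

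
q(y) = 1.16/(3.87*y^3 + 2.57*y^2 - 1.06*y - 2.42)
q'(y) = 1.16*(-11.61*y^2 - 5.14*y + 1.06)/(3.87*y^3 + 2.57*y^2 - 1.06*y - 2.42)^2 = (-13.4676*y^2 - 5.9624*y + 1.2296)/(3.87*y^3 + 2.57*y^2 - 1.06*y - 2.42)^2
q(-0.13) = -0.52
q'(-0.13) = 0.35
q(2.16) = 0.03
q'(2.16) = -0.03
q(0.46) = -0.58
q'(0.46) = -1.10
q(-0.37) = -0.62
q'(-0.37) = 0.45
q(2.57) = 0.01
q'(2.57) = -0.02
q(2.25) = 0.02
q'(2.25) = -0.03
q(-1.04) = -0.40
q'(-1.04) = -0.85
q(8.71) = 0.00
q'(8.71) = -0.00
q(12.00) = 0.00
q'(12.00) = -0.00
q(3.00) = 0.01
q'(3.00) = -0.01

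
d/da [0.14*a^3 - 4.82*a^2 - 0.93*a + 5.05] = 0.42*a^2 - 9.64*a - 0.93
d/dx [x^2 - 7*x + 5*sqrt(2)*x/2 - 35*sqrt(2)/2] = 2*x - 7 + 5*sqrt(2)/2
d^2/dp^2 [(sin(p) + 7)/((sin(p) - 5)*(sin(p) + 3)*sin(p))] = (-4*sin(p)^4 - 57*sin(p)^3 + 96*sin(p)^2 + 200*sin(p) - 816 - 2037/sin(p) + 1260/sin(p)^2 + 3150/sin(p)^3)/((sin(p) - 5)^3*(sin(p) + 3)^3)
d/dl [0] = 0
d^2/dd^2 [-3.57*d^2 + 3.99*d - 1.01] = -7.14000000000000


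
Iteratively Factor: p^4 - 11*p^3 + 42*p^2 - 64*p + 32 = (p - 4)*(p^3 - 7*p^2 + 14*p - 8) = (p - 4)^2*(p^2 - 3*p + 2) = (p - 4)^2*(p - 2)*(p - 1)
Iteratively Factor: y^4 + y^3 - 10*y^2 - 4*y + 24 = (y - 2)*(y^3 + 3*y^2 - 4*y - 12) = (y - 2)*(y + 3)*(y^2 - 4) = (y - 2)^2*(y + 3)*(y + 2)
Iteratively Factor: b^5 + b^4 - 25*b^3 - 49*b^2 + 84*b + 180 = (b + 3)*(b^4 - 2*b^3 - 19*b^2 + 8*b + 60) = (b + 3)^2*(b^3 - 5*b^2 - 4*b + 20) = (b - 5)*(b + 3)^2*(b^2 - 4) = (b - 5)*(b - 2)*(b + 3)^2*(b + 2)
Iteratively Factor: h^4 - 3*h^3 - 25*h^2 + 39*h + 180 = (h - 5)*(h^3 + 2*h^2 - 15*h - 36) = (h - 5)*(h + 3)*(h^2 - h - 12) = (h - 5)*(h + 3)^2*(h - 4)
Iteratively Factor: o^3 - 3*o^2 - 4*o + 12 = (o - 2)*(o^2 - o - 6) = (o - 2)*(o + 2)*(o - 3)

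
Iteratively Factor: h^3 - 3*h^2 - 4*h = (h + 1)*(h^2 - 4*h) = h*(h + 1)*(h - 4)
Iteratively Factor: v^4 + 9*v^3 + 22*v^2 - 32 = (v + 2)*(v^3 + 7*v^2 + 8*v - 16) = (v + 2)*(v + 4)*(v^2 + 3*v - 4) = (v - 1)*(v + 2)*(v + 4)*(v + 4)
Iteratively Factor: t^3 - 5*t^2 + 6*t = (t)*(t^2 - 5*t + 6) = t*(t - 3)*(t - 2)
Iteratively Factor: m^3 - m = (m - 1)*(m^2 + m) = (m - 1)*(m + 1)*(m)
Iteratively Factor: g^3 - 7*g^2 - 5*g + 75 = (g - 5)*(g^2 - 2*g - 15) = (g - 5)*(g + 3)*(g - 5)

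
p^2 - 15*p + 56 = (p - 8)*(p - 7)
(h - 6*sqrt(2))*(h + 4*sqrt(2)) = h^2 - 2*sqrt(2)*h - 48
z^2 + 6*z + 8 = (z + 2)*(z + 4)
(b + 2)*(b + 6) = b^2 + 8*b + 12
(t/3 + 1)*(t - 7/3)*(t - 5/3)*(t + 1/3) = t^4/3 - 2*t^3/9 - 76*t^2/27 + 242*t/81 + 35/27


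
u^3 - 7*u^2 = u^2*(u - 7)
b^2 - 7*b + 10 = (b - 5)*(b - 2)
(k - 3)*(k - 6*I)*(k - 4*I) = k^3 - 3*k^2 - 10*I*k^2 - 24*k + 30*I*k + 72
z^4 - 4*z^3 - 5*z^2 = z^2*(z - 5)*(z + 1)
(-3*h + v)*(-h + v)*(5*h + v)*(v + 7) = 15*h^3*v + 105*h^3 - 17*h^2*v^2 - 119*h^2*v + h*v^3 + 7*h*v^2 + v^4 + 7*v^3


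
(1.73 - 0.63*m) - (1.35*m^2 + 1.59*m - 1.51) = -1.35*m^2 - 2.22*m + 3.24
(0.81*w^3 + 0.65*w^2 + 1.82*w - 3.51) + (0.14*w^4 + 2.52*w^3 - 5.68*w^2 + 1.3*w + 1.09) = 0.14*w^4 + 3.33*w^3 - 5.03*w^2 + 3.12*w - 2.42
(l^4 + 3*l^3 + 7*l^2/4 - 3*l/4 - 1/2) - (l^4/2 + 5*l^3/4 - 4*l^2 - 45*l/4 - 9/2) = l^4/2 + 7*l^3/4 + 23*l^2/4 + 21*l/2 + 4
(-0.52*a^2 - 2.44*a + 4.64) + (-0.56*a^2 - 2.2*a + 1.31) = -1.08*a^2 - 4.64*a + 5.95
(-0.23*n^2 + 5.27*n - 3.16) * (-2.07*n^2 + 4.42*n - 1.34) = 0.4761*n^4 - 11.9255*n^3 + 30.1428*n^2 - 21.029*n + 4.2344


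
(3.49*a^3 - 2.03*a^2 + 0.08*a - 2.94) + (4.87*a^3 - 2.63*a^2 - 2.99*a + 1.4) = 8.36*a^3 - 4.66*a^2 - 2.91*a - 1.54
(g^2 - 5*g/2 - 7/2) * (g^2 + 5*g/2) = g^4 - 39*g^2/4 - 35*g/4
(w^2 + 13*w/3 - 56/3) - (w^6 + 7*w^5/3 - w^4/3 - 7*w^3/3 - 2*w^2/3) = -w^6 - 7*w^5/3 + w^4/3 + 7*w^3/3 + 5*w^2/3 + 13*w/3 - 56/3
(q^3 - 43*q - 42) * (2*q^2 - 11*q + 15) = 2*q^5 - 11*q^4 - 71*q^3 + 389*q^2 - 183*q - 630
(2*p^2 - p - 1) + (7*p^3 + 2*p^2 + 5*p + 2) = 7*p^3 + 4*p^2 + 4*p + 1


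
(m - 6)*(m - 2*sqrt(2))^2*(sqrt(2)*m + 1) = sqrt(2)*m^4 - 6*sqrt(2)*m^3 - 7*m^3 + 4*sqrt(2)*m^2 + 42*m^2 - 24*sqrt(2)*m + 8*m - 48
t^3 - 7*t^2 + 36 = (t - 6)*(t - 3)*(t + 2)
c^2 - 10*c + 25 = (c - 5)^2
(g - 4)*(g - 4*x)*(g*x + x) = g^3*x - 4*g^2*x^2 - 3*g^2*x + 12*g*x^2 - 4*g*x + 16*x^2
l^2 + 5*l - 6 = (l - 1)*(l + 6)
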